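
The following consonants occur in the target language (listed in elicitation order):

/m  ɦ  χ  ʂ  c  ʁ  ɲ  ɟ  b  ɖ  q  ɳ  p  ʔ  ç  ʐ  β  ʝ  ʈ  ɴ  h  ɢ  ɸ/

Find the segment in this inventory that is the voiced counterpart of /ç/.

/ʝ/

/ç/ is a voiceless palatal fricative.
The voiced counterpart is a voiced palatal fricative — in this inventory, /ʝ/.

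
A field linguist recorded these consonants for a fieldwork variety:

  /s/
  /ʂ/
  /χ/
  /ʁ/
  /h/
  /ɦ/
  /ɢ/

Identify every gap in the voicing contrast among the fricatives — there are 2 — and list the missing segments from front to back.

/z/, /ʐ/

place of articulation  voiceless  voiced  
alveolar          s         —       
retroflex         ʂ         —       
uvular            χ         ʁ       
glottal           h         ɦ       
Gaps, from front to back: alveolar lacks voiced (/z/); retroflex lacks voiced (/ʐ/).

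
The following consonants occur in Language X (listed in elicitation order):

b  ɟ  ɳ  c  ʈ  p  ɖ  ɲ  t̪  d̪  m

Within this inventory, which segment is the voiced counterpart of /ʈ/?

/ɖ/

/ʈ/ is a voiceless retroflex stop.
The voiced counterpart is a voiced retroflex stop — in this inventory, /ɖ/.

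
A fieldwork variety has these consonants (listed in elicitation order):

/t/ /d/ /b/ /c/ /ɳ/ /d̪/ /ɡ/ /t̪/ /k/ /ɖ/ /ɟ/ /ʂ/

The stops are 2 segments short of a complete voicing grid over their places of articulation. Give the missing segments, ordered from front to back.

/p/, /ʈ/

place of articulation  voiceless  voiced  
bilabial          —         b       
dental            t̪        d̪      
alveolar          t         d       
retroflex         —         ɖ       
palatal           c         ɟ       
velar             k         ɡ       
Gaps, from front to back: bilabial lacks voiceless (/p/); retroflex lacks voiceless (/ʈ/).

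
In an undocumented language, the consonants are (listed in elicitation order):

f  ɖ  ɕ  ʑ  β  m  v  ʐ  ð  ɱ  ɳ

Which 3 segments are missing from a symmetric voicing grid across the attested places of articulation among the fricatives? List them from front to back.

/ɸ/, /θ/, /ʂ/

place of articulation  voiceless  voiced  
bilabial          —         β       
labiodental       f         v       
dental            —         ð       
retroflex         —         ʐ       
alveolo-palatal   ɕ         ʑ       
Gaps, from front to back: bilabial lacks voiceless (/ɸ/); dental lacks voiceless (/θ/); retroflex lacks voiceless (/ʂ/).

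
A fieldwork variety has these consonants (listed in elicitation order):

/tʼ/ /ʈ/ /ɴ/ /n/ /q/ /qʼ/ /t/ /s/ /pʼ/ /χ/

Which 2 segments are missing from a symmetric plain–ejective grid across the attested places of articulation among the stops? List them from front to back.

Plain: /t/ (alveolar), /ʈ/ (retroflex), /q/ (uvular).
Ejective: /pʼ/ (bilabial), /tʼ/ (alveolar), /qʼ/ (uvular).
Gaps, from front to back: bilabial lacks plain (/p/); retroflex lacks ejective (/ʈʼ/).

/p/, /ʈʼ/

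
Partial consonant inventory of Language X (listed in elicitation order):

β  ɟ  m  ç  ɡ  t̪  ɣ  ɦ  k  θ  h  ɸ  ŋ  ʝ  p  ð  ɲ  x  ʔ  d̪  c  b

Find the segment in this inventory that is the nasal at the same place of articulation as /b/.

/m/

/b/ is a voiced bilabial stop.
The nasal at the same place is a bilabial nasal — in this inventory, /m/.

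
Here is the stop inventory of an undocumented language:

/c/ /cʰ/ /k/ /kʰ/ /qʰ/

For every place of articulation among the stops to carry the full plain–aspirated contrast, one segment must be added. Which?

/q/

Plain: /c/ (palatal), /k/ (velar).
Aspirated: /cʰ/ (palatal), /kʰ/ (velar), /qʰ/ (uvular).
The uvular row has no plain member, so the gap is the plain uvular stop /q/.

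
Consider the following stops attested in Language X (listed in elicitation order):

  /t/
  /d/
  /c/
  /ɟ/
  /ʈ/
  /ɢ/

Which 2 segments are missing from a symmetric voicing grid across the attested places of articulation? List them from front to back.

Voiceless: /t/ (alveolar), /ʈ/ (retroflex), /c/ (palatal).
Voiced: /d/ (alveolar), /ɟ/ (palatal), /ɢ/ (uvular).
Gaps, from front to back: retroflex lacks voiced (/ɖ/); uvular lacks voiceless (/q/).

/ɖ/, /q/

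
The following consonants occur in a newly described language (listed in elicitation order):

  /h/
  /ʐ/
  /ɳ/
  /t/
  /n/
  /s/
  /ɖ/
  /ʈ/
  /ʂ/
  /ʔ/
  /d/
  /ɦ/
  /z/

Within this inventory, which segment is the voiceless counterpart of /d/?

/d/ is a voiced alveolar stop.
The voiceless counterpart is a voiceless alveolar stop — in this inventory, /t/.

/t/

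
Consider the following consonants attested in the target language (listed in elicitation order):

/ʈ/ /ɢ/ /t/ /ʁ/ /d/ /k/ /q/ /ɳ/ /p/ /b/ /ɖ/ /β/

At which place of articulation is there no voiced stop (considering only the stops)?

place of articulation  voiceless  voiced  
bilabial          p         b       
alveolar          t         d       
retroflex         ʈ         ɖ       
velar             k         —       
uvular            q         ɢ       
Every place of articulation has a voiced member except velar, where /ɡ/ would be expected.

velar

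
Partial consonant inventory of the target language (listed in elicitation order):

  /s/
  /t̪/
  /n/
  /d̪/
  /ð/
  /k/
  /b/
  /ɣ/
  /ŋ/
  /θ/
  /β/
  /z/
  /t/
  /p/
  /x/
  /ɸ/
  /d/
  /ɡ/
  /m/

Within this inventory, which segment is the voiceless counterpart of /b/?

/p/

/b/ is a voiced bilabial stop.
The voiceless counterpart is a voiceless bilabial stop — in this inventory, /p/.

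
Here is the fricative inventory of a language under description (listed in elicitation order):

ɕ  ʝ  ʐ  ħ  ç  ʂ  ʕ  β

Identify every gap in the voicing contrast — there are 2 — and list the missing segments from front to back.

/ɸ/, /ʑ/

Voiceless: /ʂ/ (retroflex), /ɕ/ (alveolo-palatal), /ç/ (palatal), /ħ/ (pharyngeal).
Voiced: /β/ (bilabial), /ʐ/ (retroflex), /ʝ/ (palatal), /ʕ/ (pharyngeal).
Gaps, from front to back: bilabial lacks voiceless (/ɸ/); alveolo-palatal lacks voiced (/ʑ/).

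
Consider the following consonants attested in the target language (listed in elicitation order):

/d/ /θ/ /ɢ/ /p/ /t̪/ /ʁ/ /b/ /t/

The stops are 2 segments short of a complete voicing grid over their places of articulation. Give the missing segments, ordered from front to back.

bilabial: voiceless /p/, voiced /b/.
dental: voiceless /t̪/, voiced —.
alveolar: voiceless /t/, voiced /d/.
uvular: voiceless —, voiced /ɢ/.
Gaps, from front to back: dental lacks voiced (/d̪/); uvular lacks voiceless (/q/).

/d̪/, /q/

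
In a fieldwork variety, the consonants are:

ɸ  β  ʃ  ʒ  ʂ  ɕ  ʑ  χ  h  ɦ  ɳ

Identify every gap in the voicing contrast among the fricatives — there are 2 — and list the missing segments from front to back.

bilabial: voiceless /ɸ/, voiced /β/.
postalveolar: voiceless /ʃ/, voiced /ʒ/.
retroflex: voiceless /ʂ/, voiced —.
alveolo-palatal: voiceless /ɕ/, voiced /ʑ/.
uvular: voiceless /χ/, voiced —.
glottal: voiceless /h/, voiced /ɦ/.
Gaps, from front to back: retroflex lacks voiced (/ʐ/); uvular lacks voiced (/ʁ/).

/ʐ/, /ʁ/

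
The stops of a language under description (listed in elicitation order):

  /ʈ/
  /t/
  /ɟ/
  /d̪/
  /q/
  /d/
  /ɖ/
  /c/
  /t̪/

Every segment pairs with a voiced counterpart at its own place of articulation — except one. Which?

/q/

Dental: /t̪/ ~ /d̪/
Alveolar: /t/ ~ /d/
Retroflex: /ʈ/ ~ /ɖ/
Palatal: /c/ ~ /ɟ/
Uvular: only /q/ (voiceless); no voiced partner.
So /q/ is the unpaired segment.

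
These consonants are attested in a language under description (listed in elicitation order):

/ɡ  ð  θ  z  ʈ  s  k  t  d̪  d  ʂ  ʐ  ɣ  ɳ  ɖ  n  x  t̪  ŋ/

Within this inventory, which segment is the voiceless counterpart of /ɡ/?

/k/

/ɡ/ is a voiced velar stop.
The voiceless counterpart is a voiceless velar stop — in this inventory, /k/.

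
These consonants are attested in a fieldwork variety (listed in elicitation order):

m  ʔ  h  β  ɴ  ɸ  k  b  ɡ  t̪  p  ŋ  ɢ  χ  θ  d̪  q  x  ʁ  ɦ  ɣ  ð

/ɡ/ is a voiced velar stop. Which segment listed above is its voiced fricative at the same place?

The voiced fricative at the same place is a voiced velar fricative — in this inventory, /ɣ/.

/ɣ/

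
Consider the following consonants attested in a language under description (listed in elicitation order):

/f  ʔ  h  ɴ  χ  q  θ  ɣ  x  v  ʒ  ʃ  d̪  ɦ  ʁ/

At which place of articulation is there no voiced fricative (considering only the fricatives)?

dental

Voiceless: /f/ (labiodental), /θ/ (dental), /ʃ/ (postalveolar), /x/ (velar), /χ/ (uvular), /h/ (glottal).
Voiced: /v/ (labiodental), /ʒ/ (postalveolar), /ɣ/ (velar), /ʁ/ (uvular), /ɦ/ (glottal).
Every place of articulation has a voiced member except dental, where /ð/ would be expected.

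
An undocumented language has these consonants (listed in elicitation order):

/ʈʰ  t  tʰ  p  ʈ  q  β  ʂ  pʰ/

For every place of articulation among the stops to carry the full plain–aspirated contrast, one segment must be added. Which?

place of articulation  plain     aspirated
bilabial          p         pʰ      
alveolar          t         tʰ      
retroflex         ʈ         ʈʰ      
uvular            q         —       
The uvular row has no aspirated member, so the gap is the aspirated uvular stop /qʰ/.

/qʰ/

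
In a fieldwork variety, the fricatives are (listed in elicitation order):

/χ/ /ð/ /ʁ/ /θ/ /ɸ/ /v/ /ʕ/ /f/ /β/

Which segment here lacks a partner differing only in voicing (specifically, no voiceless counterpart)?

Bilabial: /ɸ/ ~ /β/
Labiodental: /f/ ~ /v/
Dental: /θ/ ~ /ð/
Uvular: /χ/ ~ /ʁ/
Pharyngeal: only /ʕ/ (voiced); no voiceless partner.
So /ʕ/ is the unpaired segment.

/ʕ/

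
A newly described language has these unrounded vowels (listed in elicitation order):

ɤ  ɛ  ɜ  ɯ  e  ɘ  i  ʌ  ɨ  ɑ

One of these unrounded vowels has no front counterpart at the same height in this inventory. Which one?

High: /i/ ~ /ɨ/ ~ /ɯ/
High-mid: /e/ ~ /ɘ/ ~ /ɤ/
Low-mid: /ɛ/ ~ /ɜ/ ~ /ʌ/
Low: only /ɑ/ (back); no front partner.
So /ɑ/ is the unpaired segment.

/ɑ/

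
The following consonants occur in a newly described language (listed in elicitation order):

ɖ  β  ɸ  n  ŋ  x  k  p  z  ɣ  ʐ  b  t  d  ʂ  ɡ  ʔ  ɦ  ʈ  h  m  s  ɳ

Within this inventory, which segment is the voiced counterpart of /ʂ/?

/ʐ/

/ʂ/ is a voiceless retroflex fricative.
The voiced counterpart is a voiced retroflex fricative — in this inventory, /ʐ/.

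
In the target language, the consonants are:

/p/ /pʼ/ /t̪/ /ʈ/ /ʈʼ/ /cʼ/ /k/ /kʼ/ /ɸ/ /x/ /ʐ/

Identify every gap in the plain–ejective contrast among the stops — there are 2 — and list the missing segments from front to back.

/t̪ʼ/, /c/

bilabial: plain /p/, ejective /pʼ/.
dental: plain /t̪/, ejective —.
retroflex: plain /ʈ/, ejective /ʈʼ/.
palatal: plain —, ejective /cʼ/.
velar: plain /k/, ejective /kʼ/.
Gaps, from front to back: dental lacks ejective (/t̪ʼ/); palatal lacks plain (/c/).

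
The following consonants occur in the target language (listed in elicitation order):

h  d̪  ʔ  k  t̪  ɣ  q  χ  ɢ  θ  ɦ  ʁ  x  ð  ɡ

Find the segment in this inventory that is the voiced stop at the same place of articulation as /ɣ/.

/ɡ/

/ɣ/ is a voiced velar fricative.
The voiced stop at the same place is a voiced velar stop — in this inventory, /ɡ/.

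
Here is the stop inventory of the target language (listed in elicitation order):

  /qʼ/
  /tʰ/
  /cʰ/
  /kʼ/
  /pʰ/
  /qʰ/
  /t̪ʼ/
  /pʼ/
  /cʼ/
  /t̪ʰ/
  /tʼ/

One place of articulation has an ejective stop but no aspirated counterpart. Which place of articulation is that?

Aspirated: /pʰ/ (bilabial), /t̪ʰ/ (dental), /tʰ/ (alveolar), /cʰ/ (palatal), /qʰ/ (uvular).
Ejective: /pʼ/ (bilabial), /t̪ʼ/ (dental), /tʼ/ (alveolar), /cʼ/ (palatal), /kʼ/ (velar), /qʼ/ (uvular).
Every place of articulation has an aspirated member except velar, where /kʰ/ would be expected.

velar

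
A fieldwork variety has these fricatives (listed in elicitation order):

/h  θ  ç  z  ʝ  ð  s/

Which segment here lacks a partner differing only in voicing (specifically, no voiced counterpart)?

Dental: /θ/ ~ /ð/
Alveolar: /s/ ~ /z/
Palatal: /ç/ ~ /ʝ/
Glottal: only /h/ (voiceless); no voiced partner.
So /h/ is the unpaired segment.

/h/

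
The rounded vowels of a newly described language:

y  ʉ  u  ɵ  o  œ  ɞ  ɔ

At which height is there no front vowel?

height            front     central   back    
high              y         ʉ         u       
high-mid          —         ɵ         o       
low-mid           œ         ɞ         ɔ       
Every height has a front member except high-mid, where /ø/ would be expected.

high-mid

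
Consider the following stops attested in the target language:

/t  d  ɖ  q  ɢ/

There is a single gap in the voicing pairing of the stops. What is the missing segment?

/ʈ/

alveolar: voiceless /t/, voiced /d/.
retroflex: voiceless —, voiced /ɖ/.
uvular: voiceless /q/, voiced /ɢ/.
The retroflex row has no voiceless member, so the gap is the voiceless retroflex stop /ʈ/.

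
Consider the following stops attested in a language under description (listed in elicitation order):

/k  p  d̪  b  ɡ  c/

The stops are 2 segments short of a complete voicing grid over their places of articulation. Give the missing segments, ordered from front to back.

/t̪/, /ɟ/

bilabial: voiceless /p/, voiced /b/.
dental: voiceless —, voiced /d̪/.
palatal: voiceless /c/, voiced —.
velar: voiceless /k/, voiced /ɡ/.
Gaps, from front to back: dental lacks voiceless (/t̪/); palatal lacks voiced (/ɟ/).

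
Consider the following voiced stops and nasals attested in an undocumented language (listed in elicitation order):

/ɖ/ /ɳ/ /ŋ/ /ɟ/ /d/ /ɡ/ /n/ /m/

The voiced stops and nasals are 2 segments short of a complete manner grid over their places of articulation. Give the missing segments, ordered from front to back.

/b/, /ɲ/

Oral stop: /d/ (alveolar), /ɖ/ (retroflex), /ɟ/ (palatal), /ɡ/ (velar).
Nasal: /m/ (bilabial), /n/ (alveolar), /ɳ/ (retroflex), /ŋ/ (velar).
Gaps, from front to back: bilabial lacks oral stop (/b/); palatal lacks nasal (/ɲ/).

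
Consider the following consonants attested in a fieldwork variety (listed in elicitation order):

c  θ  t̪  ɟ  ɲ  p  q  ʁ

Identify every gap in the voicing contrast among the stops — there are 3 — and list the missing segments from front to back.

bilabial: voiceless /p/, voiced —.
dental: voiceless /t̪/, voiced —.
palatal: voiceless /c/, voiced /ɟ/.
uvular: voiceless /q/, voiced —.
Gaps, from front to back: bilabial lacks voiced (/b/); dental lacks voiced (/d̪/); uvular lacks voiced (/ɢ/).

/b/, /d̪/, /ɢ/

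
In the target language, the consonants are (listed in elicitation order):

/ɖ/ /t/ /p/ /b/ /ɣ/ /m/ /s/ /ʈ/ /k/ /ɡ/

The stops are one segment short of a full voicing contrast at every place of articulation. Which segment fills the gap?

place of articulation  voiceless  voiced  
bilabial          p         b       
alveolar          t         —       
retroflex         ʈ         ɖ       
velar             k         ɡ       
The alveolar row has no voiced member, so the gap is the voiced alveolar stop /d/.

/d/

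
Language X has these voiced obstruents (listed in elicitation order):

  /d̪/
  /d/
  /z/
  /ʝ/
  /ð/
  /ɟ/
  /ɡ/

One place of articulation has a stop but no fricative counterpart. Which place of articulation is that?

place of articulation  stop      fricative
dental            d̪        ð       
alveolar          d         z       
palatal           ɟ         ʝ       
velar             ɡ         —       
Every place of articulation has a fricative member except velar, where /ɣ/ would be expected.

velar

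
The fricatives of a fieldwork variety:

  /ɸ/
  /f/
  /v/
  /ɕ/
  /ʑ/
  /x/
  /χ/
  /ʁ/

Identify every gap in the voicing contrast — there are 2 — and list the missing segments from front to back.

/β/, /ɣ/

place of articulation  voiceless  voiced  
bilabial          ɸ         —       
labiodental       f         v       
alveolo-palatal   ɕ         ʑ       
velar             x         —       
uvular            χ         ʁ       
Gaps, from front to back: bilabial lacks voiced (/β/); velar lacks voiced (/ɣ/).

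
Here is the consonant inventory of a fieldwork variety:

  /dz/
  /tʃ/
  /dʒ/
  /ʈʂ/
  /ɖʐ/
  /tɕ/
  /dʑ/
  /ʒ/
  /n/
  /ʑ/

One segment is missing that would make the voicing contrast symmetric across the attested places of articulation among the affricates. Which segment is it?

alveolar: voiceless —, voiced /dz/.
postalveolar: voiceless /tʃ/, voiced /dʒ/.
retroflex: voiceless /ʈʂ/, voiced /ɖʐ/.
alveolo-palatal: voiceless /tɕ/, voiced /dʑ/.
The alveolar row has no voiceless member, so the gap is the voiceless alveolar affricate /ts/.

/ts/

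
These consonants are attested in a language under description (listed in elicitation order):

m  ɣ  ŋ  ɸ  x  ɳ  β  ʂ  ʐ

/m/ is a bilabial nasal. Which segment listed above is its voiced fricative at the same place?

/β/

The voiced fricative at the same place is a voiced bilabial fricative — in this inventory, /β/.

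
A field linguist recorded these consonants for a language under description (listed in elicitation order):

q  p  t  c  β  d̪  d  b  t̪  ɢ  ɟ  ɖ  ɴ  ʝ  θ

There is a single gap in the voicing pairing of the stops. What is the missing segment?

/ʈ/

place of articulation  voiceless  voiced  
bilabial          p         b       
dental            t̪        d̪      
alveolar          t         d       
retroflex         —         ɖ       
palatal           c         ɟ       
uvular            q         ɢ       
The retroflex row has no voiceless member, so the gap is the voiceless retroflex stop /ʈ/.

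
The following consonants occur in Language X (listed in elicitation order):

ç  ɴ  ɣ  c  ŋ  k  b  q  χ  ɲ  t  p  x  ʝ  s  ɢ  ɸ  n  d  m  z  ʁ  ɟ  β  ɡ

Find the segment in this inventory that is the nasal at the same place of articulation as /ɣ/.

/ŋ/

/ɣ/ is a voiced velar fricative.
The nasal at the same place is a velar nasal — in this inventory, /ŋ/.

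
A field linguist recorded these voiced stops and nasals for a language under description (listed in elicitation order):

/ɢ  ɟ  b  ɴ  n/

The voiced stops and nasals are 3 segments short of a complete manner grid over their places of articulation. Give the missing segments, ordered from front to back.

Oral stop: /b/ (bilabial), /ɟ/ (palatal), /ɢ/ (uvular).
Nasal: /n/ (alveolar), /ɴ/ (uvular).
Gaps, from front to back: bilabial lacks nasal (/m/); alveolar lacks oral stop (/d/); palatal lacks nasal (/ɲ/).

/m/, /d/, /ɲ/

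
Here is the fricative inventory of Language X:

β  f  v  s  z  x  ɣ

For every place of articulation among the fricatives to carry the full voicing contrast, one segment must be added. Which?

/ɸ/

Voiceless: /f/ (labiodental), /s/ (alveolar), /x/ (velar).
Voiced: /β/ (bilabial), /v/ (labiodental), /z/ (alveolar), /ɣ/ (velar).
The bilabial row has no voiceless member, so the gap is the voiceless bilabial fricative /ɸ/.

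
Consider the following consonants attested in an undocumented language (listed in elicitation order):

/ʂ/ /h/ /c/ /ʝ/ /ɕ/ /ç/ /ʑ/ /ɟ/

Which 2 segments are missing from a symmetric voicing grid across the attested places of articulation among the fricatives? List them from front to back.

/ʐ/, /ɦ/

Voiceless: /ʂ/ (retroflex), /ɕ/ (alveolo-palatal), /ç/ (palatal), /h/ (glottal).
Voiced: /ʑ/ (alveolo-palatal), /ʝ/ (palatal).
Gaps, from front to back: retroflex lacks voiced (/ʐ/); glottal lacks voiced (/ɦ/).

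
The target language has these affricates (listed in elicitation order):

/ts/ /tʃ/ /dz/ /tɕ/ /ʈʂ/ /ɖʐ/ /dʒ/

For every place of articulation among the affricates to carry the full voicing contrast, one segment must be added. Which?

Voiceless: /ts/ (alveolar), /tʃ/ (postalveolar), /ʈʂ/ (retroflex), /tɕ/ (alveolo-palatal).
Voiced: /dz/ (alveolar), /dʒ/ (postalveolar), /ɖʐ/ (retroflex).
The alveolo-palatal row has no voiced member, so the gap is the voiced alveolo-palatal affricate /dʑ/.

/dʑ/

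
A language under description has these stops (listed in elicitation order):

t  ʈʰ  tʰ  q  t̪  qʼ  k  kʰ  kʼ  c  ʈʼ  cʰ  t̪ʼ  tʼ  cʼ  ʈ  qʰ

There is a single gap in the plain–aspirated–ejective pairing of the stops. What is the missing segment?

Plain: /t̪/ (dental), /t/ (alveolar), /ʈ/ (retroflex), /c/ (palatal), /k/ (velar), /q/ (uvular).
Aspirated: /tʰ/ (alveolar), /ʈʰ/ (retroflex), /cʰ/ (palatal), /kʰ/ (velar), /qʰ/ (uvular).
Ejective: /t̪ʼ/ (dental), /tʼ/ (alveolar), /ʈʼ/ (retroflex), /cʼ/ (palatal), /kʼ/ (velar), /qʼ/ (uvular).
The dental row has no aspirated member, so the gap is the aspirated dental stop /t̪ʰ/.

/t̪ʰ/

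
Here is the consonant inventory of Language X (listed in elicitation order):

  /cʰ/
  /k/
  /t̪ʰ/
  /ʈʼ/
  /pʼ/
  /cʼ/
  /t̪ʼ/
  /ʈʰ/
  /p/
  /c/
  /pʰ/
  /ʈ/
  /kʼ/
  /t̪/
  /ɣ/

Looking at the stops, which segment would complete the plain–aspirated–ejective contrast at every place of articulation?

/kʰ/

Plain: /p/ (bilabial), /t̪/ (dental), /ʈ/ (retroflex), /c/ (palatal), /k/ (velar).
Aspirated: /pʰ/ (bilabial), /t̪ʰ/ (dental), /ʈʰ/ (retroflex), /cʰ/ (palatal).
Ejective: /pʼ/ (bilabial), /t̪ʼ/ (dental), /ʈʼ/ (retroflex), /cʼ/ (palatal), /kʼ/ (velar).
The velar row has no aspirated member, so the gap is the aspirated velar stop /kʰ/.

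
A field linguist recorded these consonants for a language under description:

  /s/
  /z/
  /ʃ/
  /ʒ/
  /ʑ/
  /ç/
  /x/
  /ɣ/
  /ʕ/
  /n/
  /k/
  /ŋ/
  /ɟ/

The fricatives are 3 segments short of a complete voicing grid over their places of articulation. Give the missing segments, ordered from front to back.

/ɕ/, /ʝ/, /ħ/

Voiceless: /s/ (alveolar), /ʃ/ (postalveolar), /ç/ (palatal), /x/ (velar).
Voiced: /z/ (alveolar), /ʒ/ (postalveolar), /ʑ/ (alveolo-palatal), /ɣ/ (velar), /ʕ/ (pharyngeal).
Gaps, from front to back: alveolo-palatal lacks voiceless (/ɕ/); palatal lacks voiced (/ʝ/); pharyngeal lacks voiceless (/ħ/).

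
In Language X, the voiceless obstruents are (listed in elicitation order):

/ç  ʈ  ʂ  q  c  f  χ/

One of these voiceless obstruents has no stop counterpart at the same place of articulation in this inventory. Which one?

/f/

Retroflex: /ʈ/ ~ /ʂ/
Palatal: /c/ ~ /ç/
Uvular: /q/ ~ /χ/
Labiodental: only /f/ (fricative); no stop partner.
So /f/ is the unpaired segment.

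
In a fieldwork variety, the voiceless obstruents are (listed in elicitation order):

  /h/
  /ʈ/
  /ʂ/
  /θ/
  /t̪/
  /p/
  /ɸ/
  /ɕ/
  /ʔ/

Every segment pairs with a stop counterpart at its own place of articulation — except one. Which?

Bilabial: /p/ ~ /ɸ/
Dental: /t̪/ ~ /θ/
Retroflex: /ʈ/ ~ /ʂ/
Glottal: /ʔ/ ~ /h/
Alveolo-palatal: only /ɕ/ (fricative); no stop partner.
So /ɕ/ is the unpaired segment.

/ɕ/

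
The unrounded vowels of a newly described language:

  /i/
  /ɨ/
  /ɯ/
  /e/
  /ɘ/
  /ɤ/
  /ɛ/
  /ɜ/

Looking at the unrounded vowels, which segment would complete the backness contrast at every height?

/ʌ/

high: front /i/, central /ɨ/, back /ɯ/.
high-mid: front /e/, central /ɘ/, back /ɤ/.
low-mid: front /ɛ/, central /ɜ/, back —.
The low-mid row has no back member, so the gap is the low-mid back unrounded vowel /ʌ/.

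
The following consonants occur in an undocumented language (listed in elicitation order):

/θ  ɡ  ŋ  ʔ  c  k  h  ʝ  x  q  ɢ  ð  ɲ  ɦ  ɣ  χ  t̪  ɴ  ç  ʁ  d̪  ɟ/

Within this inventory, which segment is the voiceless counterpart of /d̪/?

/d̪/ is a voiced dental stop.
The voiceless counterpart is a voiceless dental stop — in this inventory, /t̪/.

/t̪/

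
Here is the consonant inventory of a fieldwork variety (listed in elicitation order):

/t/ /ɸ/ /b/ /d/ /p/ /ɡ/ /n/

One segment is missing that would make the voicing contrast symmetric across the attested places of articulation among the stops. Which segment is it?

/k/

place of articulation  voiceless  voiced  
bilabial          p         b       
alveolar          t         d       
velar             —         ɡ       
The velar row has no voiceless member, so the gap is the voiceless velar stop /k/.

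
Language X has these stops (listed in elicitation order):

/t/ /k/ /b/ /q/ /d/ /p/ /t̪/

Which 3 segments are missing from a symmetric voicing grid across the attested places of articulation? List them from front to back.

place of articulation  voiceless  voiced  
bilabial          p         b       
dental            t̪        —       
alveolar          t         d       
velar             k         —       
uvular            q         —       
Gaps, from front to back: dental lacks voiced (/d̪/); velar lacks voiced (/ɡ/); uvular lacks voiced (/ɢ/).

/d̪/, /ɡ/, /ɢ/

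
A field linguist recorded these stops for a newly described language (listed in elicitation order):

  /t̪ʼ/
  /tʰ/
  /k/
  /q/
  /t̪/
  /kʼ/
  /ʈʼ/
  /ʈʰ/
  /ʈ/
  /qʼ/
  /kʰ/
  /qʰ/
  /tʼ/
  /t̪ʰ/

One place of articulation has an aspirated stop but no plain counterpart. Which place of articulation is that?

place of articulation  plain     aspirated  ejective
dental            t̪        t̪ʰ       t̪ʼ     
alveolar          —         tʰ        tʼ      
retroflex         ʈ         ʈʰ        ʈʼ      
velar             k         kʰ        kʼ      
uvular            q         qʰ        qʼ      
Every place of articulation has a plain member except alveolar, where /t/ would be expected.

alveolar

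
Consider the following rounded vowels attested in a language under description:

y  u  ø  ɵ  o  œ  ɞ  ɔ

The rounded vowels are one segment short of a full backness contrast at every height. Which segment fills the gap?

height            front     central   back    
high              y         —         u       
high-mid          ø         ɵ         o       
low-mid           œ         ɞ         ɔ       
The high row has no central member, so the gap is the high central rounded vowel /ʉ/.

/ʉ/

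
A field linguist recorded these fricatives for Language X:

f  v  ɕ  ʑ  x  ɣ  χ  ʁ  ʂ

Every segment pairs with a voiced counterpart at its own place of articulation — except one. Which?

Labiodental: /f/ ~ /v/
Alveolo-palatal: /ɕ/ ~ /ʑ/
Velar: /x/ ~ /ɣ/
Uvular: /χ/ ~ /ʁ/
Retroflex: only /ʂ/ (voiceless); no voiced partner.
So /ʂ/ is the unpaired segment.

/ʂ/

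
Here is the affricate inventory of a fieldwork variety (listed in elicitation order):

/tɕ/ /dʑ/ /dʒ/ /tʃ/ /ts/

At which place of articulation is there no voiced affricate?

alveolar

alveolar: voiceless /ts/, voiced —.
postalveolar: voiceless /tʃ/, voiced /dʒ/.
alveolo-palatal: voiceless /tɕ/, voiced /dʑ/.
Every place of articulation has a voiced member except alveolar, where /dz/ would be expected.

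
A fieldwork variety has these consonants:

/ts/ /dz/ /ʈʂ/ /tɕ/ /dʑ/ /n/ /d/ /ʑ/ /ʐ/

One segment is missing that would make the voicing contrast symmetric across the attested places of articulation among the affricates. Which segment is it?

/ɖʐ/

Voiceless: /ts/ (alveolar), /ʈʂ/ (retroflex), /tɕ/ (alveolo-palatal).
Voiced: /dz/ (alveolar), /dʑ/ (alveolo-palatal).
The retroflex row has no voiced member, so the gap is the voiced retroflex affricate /ɖʐ/.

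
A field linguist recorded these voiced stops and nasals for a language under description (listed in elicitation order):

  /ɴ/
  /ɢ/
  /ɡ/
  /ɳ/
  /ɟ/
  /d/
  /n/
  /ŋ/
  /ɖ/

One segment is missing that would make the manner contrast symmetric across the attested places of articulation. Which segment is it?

/ɲ/

Oral stop: /d/ (alveolar), /ɖ/ (retroflex), /ɟ/ (palatal), /ɡ/ (velar), /ɢ/ (uvular).
Nasal: /n/ (alveolar), /ɳ/ (retroflex), /ŋ/ (velar), /ɴ/ (uvular).
The palatal row has no nasal member, so the gap is the palatal nasal /ɲ/.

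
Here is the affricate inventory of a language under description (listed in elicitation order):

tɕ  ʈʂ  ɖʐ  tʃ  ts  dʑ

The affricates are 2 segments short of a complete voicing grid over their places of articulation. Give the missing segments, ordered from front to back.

place of articulation  voiceless  voiced  
alveolar          ts        —       
postalveolar      tʃ        —       
retroflex         ʈʂ        ɖʐ      
alveolo-palatal   tɕ        dʑ      
Gaps, from front to back: alveolar lacks voiced (/dz/); postalveolar lacks voiced (/dʒ/).

/dz/, /dʒ/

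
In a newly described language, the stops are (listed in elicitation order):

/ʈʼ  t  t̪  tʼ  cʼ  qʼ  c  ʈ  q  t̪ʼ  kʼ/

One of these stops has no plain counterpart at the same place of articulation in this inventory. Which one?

/kʼ/

Dental: /t̪/ ~ /t̪ʼ/
Alveolar: /t/ ~ /tʼ/
Retroflex: /ʈ/ ~ /ʈʼ/
Palatal: /c/ ~ /cʼ/
Uvular: /q/ ~ /qʼ/
Velar: only /kʼ/ (ejective); no plain partner.
So /kʼ/ is the unpaired segment.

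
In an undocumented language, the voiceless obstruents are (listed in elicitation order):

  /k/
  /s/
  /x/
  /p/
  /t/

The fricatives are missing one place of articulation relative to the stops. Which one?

bilabial

bilabial: stop /p/, fricative —.
alveolar: stop /t/, fricative /s/.
velar: stop /k/, fricative /x/.
Every place of articulation has a fricative member except bilabial, where /ɸ/ would be expected.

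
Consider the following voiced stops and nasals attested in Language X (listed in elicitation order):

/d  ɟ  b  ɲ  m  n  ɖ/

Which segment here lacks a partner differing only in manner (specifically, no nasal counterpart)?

Bilabial: /b/ ~ /m/
Alveolar: /d/ ~ /n/
Palatal: /ɟ/ ~ /ɲ/
Retroflex: only /ɖ/ (oral stop); no nasal partner.
So /ɖ/ is the unpaired segment.

/ɖ/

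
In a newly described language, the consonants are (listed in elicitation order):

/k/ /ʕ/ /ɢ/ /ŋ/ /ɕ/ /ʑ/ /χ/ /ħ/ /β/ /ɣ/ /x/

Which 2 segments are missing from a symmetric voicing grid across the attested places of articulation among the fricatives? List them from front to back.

place of articulation  voiceless  voiced  
bilabial          —         β       
alveolo-palatal   ɕ         ʑ       
velar             x         ɣ       
uvular            χ         —       
pharyngeal        ħ         ʕ       
Gaps, from front to back: bilabial lacks voiceless (/ɸ/); uvular lacks voiced (/ʁ/).

/ɸ/, /ʁ/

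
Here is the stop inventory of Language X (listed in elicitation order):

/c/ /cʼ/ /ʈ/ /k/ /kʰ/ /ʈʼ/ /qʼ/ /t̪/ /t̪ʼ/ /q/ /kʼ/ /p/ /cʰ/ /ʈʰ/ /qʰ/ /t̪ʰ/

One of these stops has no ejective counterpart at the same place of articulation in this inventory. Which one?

Dental: /t̪/ ~ /t̪ʰ/ ~ /t̪ʼ/
Retroflex: /ʈ/ ~ /ʈʰ/ ~ /ʈʼ/
Palatal: /c/ ~ /cʰ/ ~ /cʼ/
Velar: /k/ ~ /kʰ/ ~ /kʼ/
Uvular: /q/ ~ /qʰ/ ~ /qʼ/
Bilabial: only /p/ (plain); no ejective partner.
So /p/ is the unpaired segment.

/p/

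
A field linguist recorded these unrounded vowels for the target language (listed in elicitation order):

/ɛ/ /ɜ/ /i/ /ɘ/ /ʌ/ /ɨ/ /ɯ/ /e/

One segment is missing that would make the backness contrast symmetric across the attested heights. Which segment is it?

/ɤ/

high: front /i/, central /ɨ/, back /ɯ/.
high-mid: front /e/, central /ɘ/, back —.
low-mid: front /ɛ/, central /ɜ/, back /ʌ/.
The high-mid row has no back member, so the gap is the high-mid back unrounded vowel /ɤ/.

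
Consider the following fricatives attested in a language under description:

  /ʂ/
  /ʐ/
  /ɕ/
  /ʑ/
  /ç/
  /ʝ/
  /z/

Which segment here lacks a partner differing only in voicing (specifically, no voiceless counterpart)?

/z/

Retroflex: /ʂ/ ~ /ʐ/
Alveolo-palatal: /ɕ/ ~ /ʑ/
Palatal: /ç/ ~ /ʝ/
Alveolar: only /z/ (voiced); no voiceless partner.
So /z/ is the unpaired segment.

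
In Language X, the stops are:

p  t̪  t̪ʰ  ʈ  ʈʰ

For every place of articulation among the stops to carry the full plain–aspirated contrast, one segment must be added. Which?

bilabial: plain /p/, aspirated —.
dental: plain /t̪/, aspirated /t̪ʰ/.
retroflex: plain /ʈ/, aspirated /ʈʰ/.
The bilabial row has no aspirated member, so the gap is the aspirated bilabial stop /pʰ/.

/pʰ/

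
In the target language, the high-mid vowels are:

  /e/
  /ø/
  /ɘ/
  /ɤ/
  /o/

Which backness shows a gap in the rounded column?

central

front: unrounded /e/, rounded /ø/.
central: unrounded /ɘ/, rounded —.
back: unrounded /ɤ/, rounded /o/.
Every backness has a rounded member except central, where /ɵ/ would be expected.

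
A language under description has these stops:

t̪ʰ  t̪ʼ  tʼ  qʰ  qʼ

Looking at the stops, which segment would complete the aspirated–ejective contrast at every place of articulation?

place of articulation  aspirated  ejective
dental            t̪ʰ       t̪ʼ     
alveolar          —         tʼ      
uvular            qʰ        qʼ      
The alveolar row has no aspirated member, so the gap is the aspirated alveolar stop /tʰ/.

/tʰ/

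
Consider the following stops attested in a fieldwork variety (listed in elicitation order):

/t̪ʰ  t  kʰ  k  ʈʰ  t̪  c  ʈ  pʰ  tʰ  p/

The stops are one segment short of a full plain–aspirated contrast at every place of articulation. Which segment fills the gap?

Plain: /p/ (bilabial), /t̪/ (dental), /t/ (alveolar), /ʈ/ (retroflex), /c/ (palatal), /k/ (velar).
Aspirated: /pʰ/ (bilabial), /t̪ʰ/ (dental), /tʰ/ (alveolar), /ʈʰ/ (retroflex), /kʰ/ (velar).
The palatal row has no aspirated member, so the gap is the aspirated palatal stop /cʰ/.

/cʰ/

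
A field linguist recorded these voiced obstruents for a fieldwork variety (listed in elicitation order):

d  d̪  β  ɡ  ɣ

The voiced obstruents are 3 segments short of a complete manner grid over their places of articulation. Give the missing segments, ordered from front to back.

Stop: /d̪/ (dental), /d/ (alveolar), /ɡ/ (velar).
Fricative: /β/ (bilabial), /ɣ/ (velar).
Gaps, from front to back: bilabial lacks stop (/b/); dental lacks fricative (/ð/); alveolar lacks fricative (/z/).

/b/, /ð/, /z/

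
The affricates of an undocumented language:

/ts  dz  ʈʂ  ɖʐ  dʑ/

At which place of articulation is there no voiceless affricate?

alveolo-palatal

place of articulation  voiceless  voiced  
alveolar          ts        dz      
retroflex         ʈʂ        ɖʐ      
alveolo-palatal   —         dʑ      
Every place of articulation has a voiceless member except alveolo-palatal, where /tɕ/ would be expected.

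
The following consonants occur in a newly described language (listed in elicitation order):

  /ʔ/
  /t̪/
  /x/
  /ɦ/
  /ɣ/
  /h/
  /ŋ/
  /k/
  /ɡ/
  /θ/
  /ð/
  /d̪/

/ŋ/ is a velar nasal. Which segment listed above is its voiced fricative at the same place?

/ɣ/

The voiced fricative at the same place is a voiced velar fricative — in this inventory, /ɣ/.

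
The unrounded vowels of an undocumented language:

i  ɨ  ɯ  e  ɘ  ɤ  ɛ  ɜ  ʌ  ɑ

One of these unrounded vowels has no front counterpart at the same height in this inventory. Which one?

/ɑ/

High: /i/ ~ /ɨ/ ~ /ɯ/
High-mid: /e/ ~ /ɘ/ ~ /ɤ/
Low-mid: /ɛ/ ~ /ɜ/ ~ /ʌ/
Low: only /ɑ/ (back); no front partner.
So /ɑ/ is the unpaired segment.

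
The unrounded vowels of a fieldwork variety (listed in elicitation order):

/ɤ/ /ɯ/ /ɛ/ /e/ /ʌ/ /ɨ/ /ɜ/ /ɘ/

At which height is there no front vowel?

high

height            front     central   back    
high              —         ɨ         ɯ       
high-mid          e         ɘ         ɤ       
low-mid           ɛ         ɜ         ʌ       
Every height has a front member except high, where /i/ would be expected.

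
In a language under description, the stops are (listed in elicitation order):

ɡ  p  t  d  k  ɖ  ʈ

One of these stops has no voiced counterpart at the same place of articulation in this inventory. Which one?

/p/

Alveolar: /t/ ~ /d/
Retroflex: /ʈ/ ~ /ɖ/
Velar: /k/ ~ /ɡ/
Bilabial: only /p/ (voiceless); no voiced partner.
So /p/ is the unpaired segment.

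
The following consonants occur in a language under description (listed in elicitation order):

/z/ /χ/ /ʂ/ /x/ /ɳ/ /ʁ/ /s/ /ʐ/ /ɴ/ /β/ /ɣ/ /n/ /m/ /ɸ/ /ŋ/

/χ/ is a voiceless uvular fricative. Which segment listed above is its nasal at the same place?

/ɴ/

The nasal at the same place is an uvular nasal — in this inventory, /ɴ/.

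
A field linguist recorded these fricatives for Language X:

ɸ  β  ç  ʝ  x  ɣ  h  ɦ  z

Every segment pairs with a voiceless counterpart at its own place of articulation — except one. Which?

/z/

Bilabial: /ɸ/ ~ /β/
Palatal: /ç/ ~ /ʝ/
Velar: /x/ ~ /ɣ/
Glottal: /h/ ~ /ɦ/
Alveolar: only /z/ (voiced); no voiceless partner.
So /z/ is the unpaired segment.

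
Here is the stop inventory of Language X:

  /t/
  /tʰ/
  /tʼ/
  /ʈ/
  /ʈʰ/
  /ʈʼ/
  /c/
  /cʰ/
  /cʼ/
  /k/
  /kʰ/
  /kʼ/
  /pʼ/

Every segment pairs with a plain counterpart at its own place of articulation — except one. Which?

Alveolar: /t/ ~ /tʰ/ ~ /tʼ/
Retroflex: /ʈ/ ~ /ʈʰ/ ~ /ʈʼ/
Palatal: /c/ ~ /cʰ/ ~ /cʼ/
Velar: /k/ ~ /kʰ/ ~ /kʼ/
Bilabial: only /pʼ/ (ejective); no plain partner.
So /pʼ/ is the unpaired segment.

/pʼ/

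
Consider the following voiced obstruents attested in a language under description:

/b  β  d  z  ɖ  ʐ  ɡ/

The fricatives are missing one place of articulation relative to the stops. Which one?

velar

place of articulation  stop      fricative
bilabial          b         β       
alveolar          d         z       
retroflex         ɖ         ʐ       
velar             ɡ         —       
Every place of articulation has a fricative member except velar, where /ɣ/ would be expected.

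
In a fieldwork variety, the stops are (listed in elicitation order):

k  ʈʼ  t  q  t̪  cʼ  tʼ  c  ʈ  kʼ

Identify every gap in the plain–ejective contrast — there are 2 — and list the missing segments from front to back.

dental: plain /t̪/, ejective —.
alveolar: plain /t/, ejective /tʼ/.
retroflex: plain /ʈ/, ejective /ʈʼ/.
palatal: plain /c/, ejective /cʼ/.
velar: plain /k/, ejective /kʼ/.
uvular: plain /q/, ejective —.
Gaps, from front to back: dental lacks ejective (/t̪ʼ/); uvular lacks ejective (/qʼ/).

/t̪ʼ/, /qʼ/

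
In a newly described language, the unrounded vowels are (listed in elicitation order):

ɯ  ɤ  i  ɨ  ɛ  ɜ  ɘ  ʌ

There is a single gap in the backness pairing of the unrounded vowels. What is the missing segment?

Front: /i/ (high), /ɛ/ (low-mid).
Central: /ɨ/ (high), /ɘ/ (high-mid), /ɜ/ (low-mid).
Back: /ɯ/ (high), /ɤ/ (high-mid), /ʌ/ (low-mid).
The high-mid row has no front member, so the gap is the high-mid front unrounded vowel /e/.

/e/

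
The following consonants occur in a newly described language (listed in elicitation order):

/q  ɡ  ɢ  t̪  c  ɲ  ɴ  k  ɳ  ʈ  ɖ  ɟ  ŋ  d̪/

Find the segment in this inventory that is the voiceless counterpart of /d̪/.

/t̪/

/d̪/ is a voiced dental stop.
The voiceless counterpart is a voiceless dental stop — in this inventory, /t̪/.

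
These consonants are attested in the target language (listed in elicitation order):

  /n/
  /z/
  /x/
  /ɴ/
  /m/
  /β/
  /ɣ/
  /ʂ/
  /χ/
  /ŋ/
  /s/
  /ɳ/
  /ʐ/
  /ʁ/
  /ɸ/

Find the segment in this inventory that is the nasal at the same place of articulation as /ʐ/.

/ʐ/ is a voiced retroflex fricative.
The nasal at the same place is a retroflex nasal — in this inventory, /ɳ/.

/ɳ/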